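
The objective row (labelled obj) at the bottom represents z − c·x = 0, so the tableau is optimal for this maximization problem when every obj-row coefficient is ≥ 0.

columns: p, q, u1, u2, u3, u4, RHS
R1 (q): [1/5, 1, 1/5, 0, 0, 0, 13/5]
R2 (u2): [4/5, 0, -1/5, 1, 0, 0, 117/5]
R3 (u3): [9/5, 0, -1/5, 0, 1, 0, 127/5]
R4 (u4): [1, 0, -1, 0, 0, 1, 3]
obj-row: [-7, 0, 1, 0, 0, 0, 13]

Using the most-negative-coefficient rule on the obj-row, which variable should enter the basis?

Negative obj-row entries: p: -7.
The most negative is -7 in column p, so p enters.

p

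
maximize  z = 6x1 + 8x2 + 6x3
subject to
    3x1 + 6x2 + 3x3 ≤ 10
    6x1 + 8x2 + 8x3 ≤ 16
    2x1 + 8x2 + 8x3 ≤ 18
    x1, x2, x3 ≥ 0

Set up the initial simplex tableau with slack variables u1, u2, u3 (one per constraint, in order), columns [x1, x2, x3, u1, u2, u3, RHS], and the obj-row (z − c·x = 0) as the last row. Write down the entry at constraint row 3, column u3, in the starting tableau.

Slack u3 belongs to constraint 3; its column is the unit vector e_3, so the entry in row 3 is 1.

1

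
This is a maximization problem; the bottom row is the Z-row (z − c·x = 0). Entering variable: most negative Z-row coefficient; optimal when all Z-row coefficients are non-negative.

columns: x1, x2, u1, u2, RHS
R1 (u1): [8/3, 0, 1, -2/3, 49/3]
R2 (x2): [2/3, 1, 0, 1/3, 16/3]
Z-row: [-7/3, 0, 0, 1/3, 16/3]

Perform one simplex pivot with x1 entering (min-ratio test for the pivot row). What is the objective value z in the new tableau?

157/8

Ratio test on column x1 — row 1: (49/3)/(8/3) = 49/8; row 2: (16/3)/(2/3) = 8. Minimum is 49/8 at row 1 (u1 leaves); pivot element 8/3.
Pivot on row 1; the Z-row RHS becomes 16/3 − (-7/3)·(49/8) = 157/8.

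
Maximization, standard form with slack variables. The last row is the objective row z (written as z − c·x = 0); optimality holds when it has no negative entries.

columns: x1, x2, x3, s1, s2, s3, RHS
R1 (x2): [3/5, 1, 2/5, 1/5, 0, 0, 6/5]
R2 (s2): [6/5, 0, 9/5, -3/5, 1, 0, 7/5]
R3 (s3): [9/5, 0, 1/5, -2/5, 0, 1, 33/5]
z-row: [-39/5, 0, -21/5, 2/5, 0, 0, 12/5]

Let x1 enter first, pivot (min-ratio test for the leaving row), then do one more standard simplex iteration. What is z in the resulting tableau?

15

Ratio test on column x1 — row 1: (6/5)/(3/5) = 2; row 2: (7/5)/(6/5) = 7/6; row 3: (33/5)/(9/5) = 11/3. Minimum is 7/6 at row 2 (s2 leaves); pivot element 6/5.
Pivot on row 2; the z-row RHS becomes 12/5 − (-39/5)·(7/6) = 23/2.
Next entering variable (most negative z-row entry -7/2): s1.
Ratio test on column s1 — row 1: (1/2)/(1/2) = 1; row 2: entry -1/2 ≤ 0; row 3: (9/2)/(1/2) = 9. Minimum is 1 at row 1 (x2 leaves); pivot element 1/2.
After the second pivot the z-row RHS is 23/2 − (-7/2)·1 = 15.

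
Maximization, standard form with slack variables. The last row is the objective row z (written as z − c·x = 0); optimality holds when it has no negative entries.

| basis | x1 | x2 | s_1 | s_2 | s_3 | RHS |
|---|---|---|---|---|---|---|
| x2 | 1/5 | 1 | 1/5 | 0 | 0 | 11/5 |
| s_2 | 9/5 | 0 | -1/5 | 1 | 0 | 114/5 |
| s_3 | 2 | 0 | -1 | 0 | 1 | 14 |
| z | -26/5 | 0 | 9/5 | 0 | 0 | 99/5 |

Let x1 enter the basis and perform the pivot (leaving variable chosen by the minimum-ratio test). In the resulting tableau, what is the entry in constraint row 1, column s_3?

Ratio test on column x1 — row 1: (11/5)/(1/5) = 11; row 2: (114/5)/(9/5) = 38/3; row 3: 14/2 = 7. Minimum is 7 at row 3 (s_3 leaves); pivot element 2.
Divide row 3 by 2; eliminate column x1 from the other rows.
Row 1 update in column s_3: 0 − (1/5)·(1/2) = -1/10.

-1/10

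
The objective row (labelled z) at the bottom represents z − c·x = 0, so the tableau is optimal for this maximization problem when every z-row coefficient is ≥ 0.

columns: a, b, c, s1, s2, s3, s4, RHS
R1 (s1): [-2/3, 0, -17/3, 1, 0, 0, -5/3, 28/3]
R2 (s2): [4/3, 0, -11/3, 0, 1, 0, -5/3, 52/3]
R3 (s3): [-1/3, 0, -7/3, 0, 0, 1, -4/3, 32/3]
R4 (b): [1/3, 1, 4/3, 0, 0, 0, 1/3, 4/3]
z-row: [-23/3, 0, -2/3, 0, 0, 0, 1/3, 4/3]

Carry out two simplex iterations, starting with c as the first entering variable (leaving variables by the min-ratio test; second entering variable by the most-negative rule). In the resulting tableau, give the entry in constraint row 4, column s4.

1

Ratio test on column c — row 1: entry -17/3 ≤ 0; row 2: entry -11/3 ≤ 0; row 3: entry -7/3 ≤ 0; row 4: (4/3)/(4/3) = 1. Minimum is 1 at row 4 (b leaves); pivot element 4/3.
Divide row 4 by 4/3; eliminate column c from the other rows.
Second iteration: most negative z-row entry is -15/2 in column a, so a enters.
Ratio test on column a — row 1: 15/(3/4) = 20; row 2: 21/(9/4) = 28/3; row 3: 13/(1/4) = 52; row 4: 1/(1/4) = 4. Minimum is 4 at row 4 (c leaves); pivot element 1/4.
Divide row 4 by 1/4; eliminate column a from the other rows.
After both pivots, the entry at constraint row 4, column s4 is 1.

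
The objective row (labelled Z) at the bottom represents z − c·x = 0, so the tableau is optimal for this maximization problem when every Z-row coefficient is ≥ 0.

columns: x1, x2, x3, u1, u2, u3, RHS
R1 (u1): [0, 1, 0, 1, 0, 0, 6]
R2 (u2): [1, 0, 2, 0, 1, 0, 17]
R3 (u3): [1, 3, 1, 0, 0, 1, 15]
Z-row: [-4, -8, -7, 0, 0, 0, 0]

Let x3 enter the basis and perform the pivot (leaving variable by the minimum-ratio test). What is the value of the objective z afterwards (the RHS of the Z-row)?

119/2

Ratio test on column x3 — row 1: entry 0 ≤ 0; row 2: 17/2 = 17/2; row 3: 15/1 = 15. Minimum is 17/2 at row 2 (u2 leaves); pivot element 2.
Pivot on row 2; the Z-row RHS becomes 0 − (-7)·(17/2) = 119/2.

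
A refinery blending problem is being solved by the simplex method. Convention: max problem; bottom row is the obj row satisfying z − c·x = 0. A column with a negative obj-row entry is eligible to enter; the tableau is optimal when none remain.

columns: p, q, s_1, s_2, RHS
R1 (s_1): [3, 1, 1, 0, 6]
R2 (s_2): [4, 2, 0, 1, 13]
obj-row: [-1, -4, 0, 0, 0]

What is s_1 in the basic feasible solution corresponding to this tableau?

6

s_1 is basic (row 1); its value is the RHS of that row, 6.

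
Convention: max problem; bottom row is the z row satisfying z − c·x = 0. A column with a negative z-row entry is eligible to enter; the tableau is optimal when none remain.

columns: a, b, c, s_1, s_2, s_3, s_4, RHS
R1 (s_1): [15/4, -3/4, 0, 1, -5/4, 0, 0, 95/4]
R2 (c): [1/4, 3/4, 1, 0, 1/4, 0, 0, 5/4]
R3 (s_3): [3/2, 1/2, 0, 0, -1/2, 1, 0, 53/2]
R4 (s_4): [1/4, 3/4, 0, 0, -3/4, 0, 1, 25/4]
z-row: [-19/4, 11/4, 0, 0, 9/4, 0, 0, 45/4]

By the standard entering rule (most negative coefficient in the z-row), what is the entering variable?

Negative z-row entries: a: -19/4.
The most negative is -19/4 in column a, so a enters.

a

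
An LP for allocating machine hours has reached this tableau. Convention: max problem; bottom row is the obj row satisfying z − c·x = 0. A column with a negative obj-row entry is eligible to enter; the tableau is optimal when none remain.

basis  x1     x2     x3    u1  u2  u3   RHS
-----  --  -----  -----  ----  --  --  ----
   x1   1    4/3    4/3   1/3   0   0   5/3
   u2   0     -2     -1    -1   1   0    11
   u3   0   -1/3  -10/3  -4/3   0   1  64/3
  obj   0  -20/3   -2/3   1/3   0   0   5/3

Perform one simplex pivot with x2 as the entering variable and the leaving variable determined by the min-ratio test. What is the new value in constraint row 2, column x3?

1

Ratio test on column x2 — row 1: (5/3)/(4/3) = 5/4; row 2: entry -2 ≤ 0; row 3: entry -1/3 ≤ 0. Minimum is 5/4 at row 1 (x1 leaves); pivot element 4/3.
Divide row 1 by 4/3; eliminate column x2 from the other rows.
Row 2 update in column x3: -1 − (-2)·1 = 1.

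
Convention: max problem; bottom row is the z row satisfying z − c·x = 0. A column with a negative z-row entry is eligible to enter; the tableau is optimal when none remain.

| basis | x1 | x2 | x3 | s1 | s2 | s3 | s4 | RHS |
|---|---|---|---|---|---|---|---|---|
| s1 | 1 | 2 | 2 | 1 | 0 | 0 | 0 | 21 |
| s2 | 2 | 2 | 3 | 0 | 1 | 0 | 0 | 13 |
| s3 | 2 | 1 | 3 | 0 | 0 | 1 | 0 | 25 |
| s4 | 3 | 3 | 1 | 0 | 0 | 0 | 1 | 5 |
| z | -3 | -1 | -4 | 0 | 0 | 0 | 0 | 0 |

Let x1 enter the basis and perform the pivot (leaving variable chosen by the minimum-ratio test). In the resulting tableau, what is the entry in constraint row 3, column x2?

-1

Ratio test on column x1 — row 1: 21/1 = 21; row 2: 13/2 = 13/2; row 3: 25/2 = 25/2; row 4: 5/3 = 5/3. Minimum is 5/3 at row 4 (s4 leaves); pivot element 3.
Divide row 4 by 3; eliminate column x1 from the other rows.
Row 3 update in column x2: 1 − 2·1 = -1.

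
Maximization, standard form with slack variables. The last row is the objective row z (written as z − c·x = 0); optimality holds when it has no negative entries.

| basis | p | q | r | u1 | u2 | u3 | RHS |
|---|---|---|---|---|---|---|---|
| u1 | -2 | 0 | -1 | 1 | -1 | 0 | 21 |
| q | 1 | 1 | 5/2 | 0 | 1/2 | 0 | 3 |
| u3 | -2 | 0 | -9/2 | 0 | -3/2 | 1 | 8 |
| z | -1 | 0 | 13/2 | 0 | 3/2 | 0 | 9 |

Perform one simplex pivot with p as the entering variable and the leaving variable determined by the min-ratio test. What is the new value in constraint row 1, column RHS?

Ratio test on column p — row 1: entry -2 ≤ 0; row 2: 3/1 = 3; row 3: entry -2 ≤ 0. Minimum is 3 at row 2 (q leaves); pivot element 1.
Divide row 2 by 1; eliminate column p from the other rows.
Row 1 update in column RHS: 21 − (-2)·3 = 27.

27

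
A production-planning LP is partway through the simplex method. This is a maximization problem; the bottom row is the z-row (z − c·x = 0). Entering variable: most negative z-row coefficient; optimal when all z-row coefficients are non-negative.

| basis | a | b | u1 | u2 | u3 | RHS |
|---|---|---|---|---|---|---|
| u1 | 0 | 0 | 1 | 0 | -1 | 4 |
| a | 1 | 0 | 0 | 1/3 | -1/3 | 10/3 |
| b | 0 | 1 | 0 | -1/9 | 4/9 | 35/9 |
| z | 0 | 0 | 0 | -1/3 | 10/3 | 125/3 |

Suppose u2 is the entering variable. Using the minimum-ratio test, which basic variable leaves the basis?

a

Column u2 entries and ratios — u1: 0 ≤ 0, skip; a: (10/3)/(1/3) = 10; b: -1/9 ≤ 0, skip.
Smallest ratio is 10 in the row of a, so a leaves.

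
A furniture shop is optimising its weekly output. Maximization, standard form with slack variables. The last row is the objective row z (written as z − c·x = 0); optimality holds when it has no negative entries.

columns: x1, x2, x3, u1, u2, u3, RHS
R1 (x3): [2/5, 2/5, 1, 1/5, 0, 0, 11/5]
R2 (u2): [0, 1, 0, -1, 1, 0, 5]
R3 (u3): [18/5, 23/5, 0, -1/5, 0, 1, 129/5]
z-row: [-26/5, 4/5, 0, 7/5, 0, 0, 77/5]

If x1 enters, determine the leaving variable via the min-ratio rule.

Column x1 entries and ratios — x3: (11/5)/(2/5) = 11/2; u2: 0 ≤ 0, skip; u3: (129/5)/(18/5) = 43/6.
Smallest ratio is 11/2 in the row of x3, so x3 leaves.

x3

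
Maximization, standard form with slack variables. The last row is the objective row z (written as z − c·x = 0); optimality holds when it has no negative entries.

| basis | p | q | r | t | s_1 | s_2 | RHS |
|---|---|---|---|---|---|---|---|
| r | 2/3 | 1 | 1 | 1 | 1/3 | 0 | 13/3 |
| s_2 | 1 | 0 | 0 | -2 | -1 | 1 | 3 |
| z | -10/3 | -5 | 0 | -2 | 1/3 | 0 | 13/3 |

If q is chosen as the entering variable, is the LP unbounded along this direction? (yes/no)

Column q has positive entries in row(s) 1, so the ratio test bounds it — not unbounded.

no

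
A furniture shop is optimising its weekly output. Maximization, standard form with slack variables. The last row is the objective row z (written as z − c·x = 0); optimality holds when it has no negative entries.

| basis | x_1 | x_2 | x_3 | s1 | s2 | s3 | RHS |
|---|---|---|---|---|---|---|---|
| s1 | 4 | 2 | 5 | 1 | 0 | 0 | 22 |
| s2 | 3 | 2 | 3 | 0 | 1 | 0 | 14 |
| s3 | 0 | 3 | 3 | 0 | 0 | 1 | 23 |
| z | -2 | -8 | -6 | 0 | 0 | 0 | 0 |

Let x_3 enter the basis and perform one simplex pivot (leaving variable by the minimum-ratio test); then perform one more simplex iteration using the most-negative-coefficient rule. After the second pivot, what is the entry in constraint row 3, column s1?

3/4

Ratio test on column x_3 — row 1: 22/5 = 22/5; row 2: 14/3 = 14/3; row 3: 23/3 = 23/3. Minimum is 22/5 at row 1 (s1 leaves); pivot element 5.
Divide row 1 by 5; eliminate column x_3 from the other rows.
Second iteration: most negative z-row entry is -28/5 in column x_2, so x_2 enters.
Ratio test on column x_2 — row 1: (22/5)/(2/5) = 11; row 2: (4/5)/(4/5) = 1; row 3: (49/5)/(9/5) = 49/9. Minimum is 1 at row 2 (s2 leaves); pivot element 4/5.
Divide row 2 by 4/5; eliminate column x_2 from the other rows.
After both pivots, the entry at constraint row 3, column s1 is 3/4.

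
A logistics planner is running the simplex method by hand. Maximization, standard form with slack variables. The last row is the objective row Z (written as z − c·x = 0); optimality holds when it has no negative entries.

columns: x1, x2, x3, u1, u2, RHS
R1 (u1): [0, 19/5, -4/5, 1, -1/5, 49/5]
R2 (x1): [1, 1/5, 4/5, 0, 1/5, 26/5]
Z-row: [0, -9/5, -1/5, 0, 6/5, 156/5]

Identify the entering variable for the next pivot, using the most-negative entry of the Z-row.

x2

Negative Z-row entries: x2: -9/5, x3: -1/5.
The most negative is -9/5 in column x2, so x2 enters.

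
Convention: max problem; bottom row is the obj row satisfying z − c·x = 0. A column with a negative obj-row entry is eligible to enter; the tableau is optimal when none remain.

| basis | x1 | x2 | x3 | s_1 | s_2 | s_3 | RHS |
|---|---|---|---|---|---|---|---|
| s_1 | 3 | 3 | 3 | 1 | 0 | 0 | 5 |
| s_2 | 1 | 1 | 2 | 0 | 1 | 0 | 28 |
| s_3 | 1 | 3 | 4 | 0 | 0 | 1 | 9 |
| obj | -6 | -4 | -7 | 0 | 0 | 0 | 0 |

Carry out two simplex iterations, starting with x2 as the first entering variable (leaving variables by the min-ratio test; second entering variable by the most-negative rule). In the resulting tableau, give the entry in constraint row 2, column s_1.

Ratio test on column x2 — row 1: 5/3 = 5/3; row 2: 28/1 = 28; row 3: 9/3 = 3. Minimum is 5/3 at row 1 (s_1 leaves); pivot element 3.
Divide row 1 by 3; eliminate column x2 from the other rows.
Second iteration: most negative obj-row entry is -3 in column x3, so x3 enters.
Ratio test on column x3 — row 1: (5/3)/1 = 5/3; row 2: (79/3)/1 = 79/3; row 3: 4/1 = 4. Minimum is 5/3 at row 1 (x2 leaves); pivot element 1.
Divide row 1 by 1; eliminate column x3 from the other rows.
After both pivots, the entry at constraint row 2, column s_1 is -2/3.

-2/3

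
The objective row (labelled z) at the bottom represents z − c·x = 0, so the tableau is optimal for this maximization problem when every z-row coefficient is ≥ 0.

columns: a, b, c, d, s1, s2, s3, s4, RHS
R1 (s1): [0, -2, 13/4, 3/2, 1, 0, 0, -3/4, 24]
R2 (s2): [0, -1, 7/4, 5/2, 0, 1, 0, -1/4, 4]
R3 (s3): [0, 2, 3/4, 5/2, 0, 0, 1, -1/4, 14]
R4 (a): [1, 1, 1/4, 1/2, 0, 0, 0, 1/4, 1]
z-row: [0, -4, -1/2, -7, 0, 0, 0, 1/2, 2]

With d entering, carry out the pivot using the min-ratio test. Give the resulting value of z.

66/5

Ratio test on column d — row 1: 24/(3/2) = 16; row 2: 4/(5/2) = 8/5; row 3: 14/(5/2) = 28/5; row 4: 1/(1/2) = 2. Minimum is 8/5 at row 2 (s2 leaves); pivot element 5/2.
Pivot on row 2; the z-row RHS becomes 2 − (-7)·(8/5) = 66/5.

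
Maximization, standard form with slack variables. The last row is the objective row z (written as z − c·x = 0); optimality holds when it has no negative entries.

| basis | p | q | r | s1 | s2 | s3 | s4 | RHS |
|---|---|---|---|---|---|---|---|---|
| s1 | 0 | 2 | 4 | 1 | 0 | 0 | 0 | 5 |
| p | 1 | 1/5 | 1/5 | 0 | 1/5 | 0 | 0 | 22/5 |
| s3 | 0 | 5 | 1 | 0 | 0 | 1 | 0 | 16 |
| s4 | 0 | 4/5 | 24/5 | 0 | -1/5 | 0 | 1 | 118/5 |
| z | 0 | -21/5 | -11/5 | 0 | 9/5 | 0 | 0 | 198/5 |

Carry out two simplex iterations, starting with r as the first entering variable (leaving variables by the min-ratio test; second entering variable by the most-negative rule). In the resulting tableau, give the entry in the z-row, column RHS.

Ratio test on column r — row 1: 5/4 = 5/4; row 2: (22/5)/(1/5) = 22; row 3: 16/1 = 16; row 4: (118/5)/(24/5) = 59/12. Minimum is 5/4 at row 1 (s1 leaves); pivot element 4.
Divide row 1 by 4; eliminate column r from the other rows.
Second iteration: most negative z-row entry is -31/10 in column q, so q enters.
Ratio test on column q — row 1: (5/4)/(1/2) = 5/2; row 2: (83/20)/(1/10) = 83/2; row 3: (59/4)/(9/2) = 59/18; row 4: entry -8/5 ≤ 0. Minimum is 5/2 at row 1 (r leaves); pivot element 1/2.
Divide row 1 by 1/2; eliminate column q from the other rows.
After both pivots, the entry at the z-row, column RHS is 501/10.

501/10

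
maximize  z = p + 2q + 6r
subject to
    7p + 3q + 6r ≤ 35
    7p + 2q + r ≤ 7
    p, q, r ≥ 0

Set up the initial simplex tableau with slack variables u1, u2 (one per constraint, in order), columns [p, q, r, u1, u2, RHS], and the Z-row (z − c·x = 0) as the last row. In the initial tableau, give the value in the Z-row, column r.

The Z-row carries the negated objective coefficients: the r entry is -6.

-6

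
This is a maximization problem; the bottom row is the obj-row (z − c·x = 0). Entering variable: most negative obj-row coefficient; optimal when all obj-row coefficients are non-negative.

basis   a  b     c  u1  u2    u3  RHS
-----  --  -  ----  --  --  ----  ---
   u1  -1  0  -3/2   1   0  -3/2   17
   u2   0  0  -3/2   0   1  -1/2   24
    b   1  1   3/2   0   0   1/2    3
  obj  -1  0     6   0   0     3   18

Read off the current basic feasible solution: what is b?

b is basic (row 3); its value is the RHS of that row, 3.

3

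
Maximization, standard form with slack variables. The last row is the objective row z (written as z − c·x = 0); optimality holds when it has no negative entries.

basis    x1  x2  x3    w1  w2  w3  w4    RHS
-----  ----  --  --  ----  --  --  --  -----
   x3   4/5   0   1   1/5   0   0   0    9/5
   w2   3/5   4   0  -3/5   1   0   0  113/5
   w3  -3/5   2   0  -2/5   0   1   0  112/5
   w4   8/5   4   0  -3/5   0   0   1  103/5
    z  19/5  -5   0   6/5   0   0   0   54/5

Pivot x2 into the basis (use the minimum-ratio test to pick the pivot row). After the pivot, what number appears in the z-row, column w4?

Ratio test on column x2 — row 1: entry 0 ≤ 0; row 2: (113/5)/4 = 113/20; row 3: (112/5)/2 = 56/5; row 4: (103/5)/4 = 103/20. Minimum is 103/20 at row 4 (w4 leaves); pivot element 4.
Divide row 4 by 4; eliminate column x2 from the other rows.
z-row update in column w4: 0 − (-5)·(1/4) = 5/4.

5/4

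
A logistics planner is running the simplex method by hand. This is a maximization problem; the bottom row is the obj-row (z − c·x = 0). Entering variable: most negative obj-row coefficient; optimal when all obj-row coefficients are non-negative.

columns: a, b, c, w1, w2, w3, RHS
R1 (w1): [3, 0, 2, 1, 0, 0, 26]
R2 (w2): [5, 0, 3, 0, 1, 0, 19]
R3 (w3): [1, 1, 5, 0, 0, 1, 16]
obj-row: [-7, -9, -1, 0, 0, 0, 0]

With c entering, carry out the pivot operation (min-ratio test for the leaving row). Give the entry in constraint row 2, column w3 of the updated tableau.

Ratio test on column c — row 1: 26/2 = 13; row 2: 19/3 = 19/3; row 3: 16/5 = 16/5. Minimum is 16/5 at row 3 (w3 leaves); pivot element 5.
Divide row 3 by 5; eliminate column c from the other rows.
Row 2 update in column w3: 0 − 3·(1/5) = -3/5.

-3/5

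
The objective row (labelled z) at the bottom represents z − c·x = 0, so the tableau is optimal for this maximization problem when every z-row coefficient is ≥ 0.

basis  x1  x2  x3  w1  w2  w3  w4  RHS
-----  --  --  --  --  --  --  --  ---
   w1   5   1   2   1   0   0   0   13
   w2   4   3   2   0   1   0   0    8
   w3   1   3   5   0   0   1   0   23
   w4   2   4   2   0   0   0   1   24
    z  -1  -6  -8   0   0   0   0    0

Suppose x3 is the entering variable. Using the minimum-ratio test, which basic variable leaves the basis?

w2

Column x3 entries and ratios — w1: 13/2 = 13/2; w2: 8/2 = 4; w3: 23/5 = 23/5; w4: 24/2 = 12.
Smallest ratio is 4 in the row of w2, so w2 leaves.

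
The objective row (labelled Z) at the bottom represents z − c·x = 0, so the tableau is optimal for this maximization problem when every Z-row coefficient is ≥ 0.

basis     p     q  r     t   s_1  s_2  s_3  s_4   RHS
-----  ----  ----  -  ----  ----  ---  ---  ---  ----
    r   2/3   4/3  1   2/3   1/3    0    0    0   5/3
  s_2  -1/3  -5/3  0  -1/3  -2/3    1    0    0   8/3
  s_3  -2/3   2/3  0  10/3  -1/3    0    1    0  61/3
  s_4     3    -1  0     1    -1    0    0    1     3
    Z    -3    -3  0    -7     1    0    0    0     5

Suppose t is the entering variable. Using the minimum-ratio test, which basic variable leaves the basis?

Column t entries and ratios — r: (5/3)/(2/3) = 5/2; s_2: -1/3 ≤ 0, skip; s_3: (61/3)/(10/3) = 61/10; s_4: 3/1 = 3.
Smallest ratio is 5/2 in the row of r, so r leaves.

r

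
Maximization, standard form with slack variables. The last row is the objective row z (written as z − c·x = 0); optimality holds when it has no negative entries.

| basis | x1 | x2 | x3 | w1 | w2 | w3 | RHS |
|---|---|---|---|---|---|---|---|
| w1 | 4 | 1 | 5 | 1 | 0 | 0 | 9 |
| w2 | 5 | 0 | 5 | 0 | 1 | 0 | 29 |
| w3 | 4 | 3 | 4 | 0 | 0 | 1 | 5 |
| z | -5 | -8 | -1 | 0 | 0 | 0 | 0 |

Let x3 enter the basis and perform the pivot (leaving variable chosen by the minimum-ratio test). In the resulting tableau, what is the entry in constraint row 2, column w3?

-5/4

Ratio test on column x3 — row 1: 9/5 = 9/5; row 2: 29/5 = 29/5; row 3: 5/4 = 5/4. Minimum is 5/4 at row 3 (w3 leaves); pivot element 4.
Divide row 3 by 4; eliminate column x3 from the other rows.
Row 2 update in column w3: 0 − 5·(1/4) = -5/4.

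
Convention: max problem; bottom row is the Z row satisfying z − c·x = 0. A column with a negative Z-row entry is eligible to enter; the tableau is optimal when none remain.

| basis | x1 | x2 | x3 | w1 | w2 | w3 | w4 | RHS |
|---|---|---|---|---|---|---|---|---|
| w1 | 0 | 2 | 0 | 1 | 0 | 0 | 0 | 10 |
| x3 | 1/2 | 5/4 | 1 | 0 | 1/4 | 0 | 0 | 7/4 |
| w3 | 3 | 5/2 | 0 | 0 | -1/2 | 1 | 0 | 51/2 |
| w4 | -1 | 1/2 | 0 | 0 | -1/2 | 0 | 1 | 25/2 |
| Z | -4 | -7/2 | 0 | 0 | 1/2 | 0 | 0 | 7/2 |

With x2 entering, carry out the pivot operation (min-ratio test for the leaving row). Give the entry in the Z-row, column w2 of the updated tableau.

Ratio test on column x2 — row 1: 10/2 = 5; row 2: (7/4)/(5/4) = 7/5; row 3: (51/2)/(5/2) = 51/5; row 4: (25/2)/(1/2) = 25. Minimum is 7/5 at row 2 (x3 leaves); pivot element 5/4.
Divide row 2 by 5/4; eliminate column x2 from the other rows.
Z-row update in column w2: 1/2 − (-7/2)·(1/5) = 6/5.

6/5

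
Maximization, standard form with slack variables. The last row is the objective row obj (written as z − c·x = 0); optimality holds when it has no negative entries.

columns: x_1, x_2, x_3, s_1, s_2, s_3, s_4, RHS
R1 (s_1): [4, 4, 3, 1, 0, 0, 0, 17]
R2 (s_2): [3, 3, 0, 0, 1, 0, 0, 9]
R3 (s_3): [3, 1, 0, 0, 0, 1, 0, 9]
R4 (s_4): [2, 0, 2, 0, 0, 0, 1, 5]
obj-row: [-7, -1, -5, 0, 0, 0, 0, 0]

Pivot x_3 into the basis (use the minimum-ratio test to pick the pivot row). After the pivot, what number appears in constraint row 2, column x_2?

3

Ratio test on column x_3 — row 1: 17/3 = 17/3; row 2: entry 0 ≤ 0; row 3: entry 0 ≤ 0; row 4: 5/2 = 5/2. Minimum is 5/2 at row 4 (s_4 leaves); pivot element 2.
Divide row 4 by 2; eliminate column x_3 from the other rows.
Row 2 update in column x_2: 3 − 0·0 = 3.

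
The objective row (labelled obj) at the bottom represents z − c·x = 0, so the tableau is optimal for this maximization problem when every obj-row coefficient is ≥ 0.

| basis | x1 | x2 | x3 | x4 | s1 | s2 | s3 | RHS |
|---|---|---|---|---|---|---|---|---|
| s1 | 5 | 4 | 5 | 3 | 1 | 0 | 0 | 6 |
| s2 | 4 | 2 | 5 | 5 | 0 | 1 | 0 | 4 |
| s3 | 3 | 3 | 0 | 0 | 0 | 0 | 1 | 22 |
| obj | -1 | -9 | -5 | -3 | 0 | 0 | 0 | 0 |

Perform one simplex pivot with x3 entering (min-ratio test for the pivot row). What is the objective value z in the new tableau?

4

Ratio test on column x3 — row 1: 6/5 = 6/5; row 2: 4/5 = 4/5; row 3: entry 0 ≤ 0. Minimum is 4/5 at row 2 (s2 leaves); pivot element 5.
Pivot on row 2; the obj-row RHS becomes 0 − (-5)·(4/5) = 4.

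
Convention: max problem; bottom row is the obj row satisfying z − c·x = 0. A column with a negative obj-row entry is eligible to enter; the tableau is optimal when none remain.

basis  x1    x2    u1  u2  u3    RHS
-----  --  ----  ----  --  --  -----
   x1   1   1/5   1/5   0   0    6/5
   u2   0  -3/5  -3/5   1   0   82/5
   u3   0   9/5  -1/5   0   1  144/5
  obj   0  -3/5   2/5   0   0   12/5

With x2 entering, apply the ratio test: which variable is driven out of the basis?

Column x2 entries and ratios — x1: (6/5)/(1/5) = 6; u2: -3/5 ≤ 0, skip; u3: (144/5)/(9/5) = 16.
Smallest ratio is 6 in the row of x1, so x1 leaves.

x1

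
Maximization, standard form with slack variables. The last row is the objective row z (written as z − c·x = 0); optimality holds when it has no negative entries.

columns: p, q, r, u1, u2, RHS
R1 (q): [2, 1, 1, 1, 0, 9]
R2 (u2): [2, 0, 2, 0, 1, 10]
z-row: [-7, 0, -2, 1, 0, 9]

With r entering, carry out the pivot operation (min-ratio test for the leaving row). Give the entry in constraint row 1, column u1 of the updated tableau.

1

Ratio test on column r — row 1: 9/1 = 9; row 2: 10/2 = 5. Minimum is 5 at row 2 (u2 leaves); pivot element 2.
Divide row 2 by 2; eliminate column r from the other rows.
Row 1 update in column u1: 1 − 1·0 = 1.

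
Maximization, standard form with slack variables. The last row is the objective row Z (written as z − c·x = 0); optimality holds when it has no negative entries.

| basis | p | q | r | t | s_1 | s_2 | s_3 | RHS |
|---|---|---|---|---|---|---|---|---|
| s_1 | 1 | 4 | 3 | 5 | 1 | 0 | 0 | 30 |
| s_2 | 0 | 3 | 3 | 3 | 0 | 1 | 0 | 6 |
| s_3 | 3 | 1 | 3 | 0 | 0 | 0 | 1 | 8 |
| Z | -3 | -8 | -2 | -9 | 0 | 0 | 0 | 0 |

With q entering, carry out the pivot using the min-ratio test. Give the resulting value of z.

16

Ratio test on column q — row 1: 30/4 = 15/2; row 2: 6/3 = 2; row 3: 8/1 = 8. Minimum is 2 at row 2 (s_2 leaves); pivot element 3.
Pivot on row 2; the Z-row RHS becomes 0 − (-8)·2 = 16.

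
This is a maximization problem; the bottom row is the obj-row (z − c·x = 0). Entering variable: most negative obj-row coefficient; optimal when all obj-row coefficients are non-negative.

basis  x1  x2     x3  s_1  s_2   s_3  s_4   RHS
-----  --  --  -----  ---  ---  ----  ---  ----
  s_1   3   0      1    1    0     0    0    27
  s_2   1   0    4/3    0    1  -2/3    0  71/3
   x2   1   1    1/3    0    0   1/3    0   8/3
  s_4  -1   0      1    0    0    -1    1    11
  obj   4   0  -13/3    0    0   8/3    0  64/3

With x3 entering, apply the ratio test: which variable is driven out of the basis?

x2

Column x3 entries and ratios — s_1: 27/1 = 27; s_2: (71/3)/(4/3) = 71/4; x2: (8/3)/(1/3) = 8; s_4: 11/1 = 11.
Smallest ratio is 8 in the row of x2, so x2 leaves.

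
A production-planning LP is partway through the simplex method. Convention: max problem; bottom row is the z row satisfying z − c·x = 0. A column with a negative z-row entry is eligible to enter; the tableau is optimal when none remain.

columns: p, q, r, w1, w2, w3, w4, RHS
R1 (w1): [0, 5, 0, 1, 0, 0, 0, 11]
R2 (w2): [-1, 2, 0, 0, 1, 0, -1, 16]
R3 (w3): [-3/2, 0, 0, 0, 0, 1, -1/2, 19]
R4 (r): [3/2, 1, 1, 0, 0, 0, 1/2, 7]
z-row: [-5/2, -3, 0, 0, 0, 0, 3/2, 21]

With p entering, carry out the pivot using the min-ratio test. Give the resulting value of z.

Ratio test on column p — row 1: entry 0 ≤ 0; row 2: entry -1 ≤ 0; row 3: entry -3/2 ≤ 0; row 4: 7/(3/2) = 14/3. Minimum is 14/3 at row 4 (r leaves); pivot element 3/2.
Pivot on row 4; the z-row RHS becomes 21 − (-5/2)·(14/3) = 98/3.

98/3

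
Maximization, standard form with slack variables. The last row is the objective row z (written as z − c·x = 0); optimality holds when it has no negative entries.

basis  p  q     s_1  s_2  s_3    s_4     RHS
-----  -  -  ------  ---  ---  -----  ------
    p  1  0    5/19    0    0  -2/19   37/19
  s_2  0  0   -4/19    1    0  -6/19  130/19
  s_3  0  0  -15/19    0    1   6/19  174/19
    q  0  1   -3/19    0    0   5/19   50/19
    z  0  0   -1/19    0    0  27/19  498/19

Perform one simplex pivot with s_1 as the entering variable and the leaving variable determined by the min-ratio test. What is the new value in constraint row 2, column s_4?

-2/5

Ratio test on column s_1 — row 1: (37/19)/(5/19) = 37/5; row 2: entry -4/19 ≤ 0; row 3: entry -15/19 ≤ 0; row 4: entry -3/19 ≤ 0. Minimum is 37/5 at row 1 (p leaves); pivot element 5/19.
Divide row 1 by 5/19; eliminate column s_1 from the other rows.
Row 2 update in column s_4: -6/19 − (-4/19)·(-2/5) = -2/5.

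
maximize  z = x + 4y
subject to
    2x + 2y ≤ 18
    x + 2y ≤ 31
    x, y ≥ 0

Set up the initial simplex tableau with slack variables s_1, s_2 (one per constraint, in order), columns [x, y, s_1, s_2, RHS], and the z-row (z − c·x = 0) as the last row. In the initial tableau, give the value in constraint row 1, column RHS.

18

The RHS of constraint 1 is b_1 = 18.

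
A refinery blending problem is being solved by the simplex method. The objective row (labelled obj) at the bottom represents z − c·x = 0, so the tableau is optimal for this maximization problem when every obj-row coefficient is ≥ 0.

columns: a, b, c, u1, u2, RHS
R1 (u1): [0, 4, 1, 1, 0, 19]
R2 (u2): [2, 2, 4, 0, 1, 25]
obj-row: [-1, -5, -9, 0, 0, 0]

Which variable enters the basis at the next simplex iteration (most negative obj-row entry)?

c

Negative obj-row entries: a: -1, b: -5, c: -9.
The most negative is -9 in column c, so c enters.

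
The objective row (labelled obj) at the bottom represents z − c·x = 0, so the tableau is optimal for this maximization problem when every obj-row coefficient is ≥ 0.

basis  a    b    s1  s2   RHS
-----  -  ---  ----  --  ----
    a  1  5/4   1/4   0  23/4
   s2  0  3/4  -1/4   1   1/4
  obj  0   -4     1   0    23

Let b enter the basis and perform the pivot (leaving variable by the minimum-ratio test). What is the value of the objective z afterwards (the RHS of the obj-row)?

73/3

Ratio test on column b — row 1: (23/4)/(5/4) = 23/5; row 2: (1/4)/(3/4) = 1/3. Minimum is 1/3 at row 2 (s2 leaves); pivot element 3/4.
Pivot on row 2; the obj-row RHS becomes 23 − (-4)·(1/3) = 73/3.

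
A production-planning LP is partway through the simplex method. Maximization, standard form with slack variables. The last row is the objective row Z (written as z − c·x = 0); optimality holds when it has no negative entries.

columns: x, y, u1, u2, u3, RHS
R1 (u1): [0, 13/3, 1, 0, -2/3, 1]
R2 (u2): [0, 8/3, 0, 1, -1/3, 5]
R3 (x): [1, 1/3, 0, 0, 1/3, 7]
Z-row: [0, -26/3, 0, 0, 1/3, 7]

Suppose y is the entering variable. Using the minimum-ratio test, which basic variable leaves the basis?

u1

Column y entries and ratios — u1: 1/(13/3) = 3/13; u2: 5/(8/3) = 15/8; x: 7/(1/3) = 21.
Smallest ratio is 3/13 in the row of u1, so u1 leaves.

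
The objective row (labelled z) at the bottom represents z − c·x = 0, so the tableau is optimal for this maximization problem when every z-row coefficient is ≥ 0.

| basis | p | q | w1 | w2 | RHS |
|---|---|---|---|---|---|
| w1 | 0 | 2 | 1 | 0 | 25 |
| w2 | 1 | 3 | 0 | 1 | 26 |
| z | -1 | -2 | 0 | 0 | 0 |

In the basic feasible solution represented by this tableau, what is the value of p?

p is not in the basis, so in the current basic feasible solution p = 0.

0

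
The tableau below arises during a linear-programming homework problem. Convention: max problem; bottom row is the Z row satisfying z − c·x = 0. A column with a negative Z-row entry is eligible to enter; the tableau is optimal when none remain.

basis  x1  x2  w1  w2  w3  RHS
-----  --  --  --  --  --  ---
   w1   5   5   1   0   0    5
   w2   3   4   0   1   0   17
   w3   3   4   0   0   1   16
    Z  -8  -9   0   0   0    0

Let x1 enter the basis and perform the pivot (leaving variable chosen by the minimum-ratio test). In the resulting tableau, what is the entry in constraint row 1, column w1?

Ratio test on column x1 — row 1: 5/5 = 1; row 2: 17/3 = 17/3; row 3: 16/3 = 16/3. Minimum is 1 at row 1 (w1 leaves); pivot element 5.
Divide row 1 by 5; eliminate column x1 from the other rows.
In the new row 1, the w1 entry is the old entry divided by the pivot: 1/5 = 1/5.

1/5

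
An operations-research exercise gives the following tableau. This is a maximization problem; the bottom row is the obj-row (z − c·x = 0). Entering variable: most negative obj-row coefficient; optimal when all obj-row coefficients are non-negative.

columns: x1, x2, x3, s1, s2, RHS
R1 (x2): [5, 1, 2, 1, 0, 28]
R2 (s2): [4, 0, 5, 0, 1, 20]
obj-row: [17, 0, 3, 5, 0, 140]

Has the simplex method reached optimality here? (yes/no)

yes

Every obj-row coefficient is ≥ 0, so the tableau is optimal.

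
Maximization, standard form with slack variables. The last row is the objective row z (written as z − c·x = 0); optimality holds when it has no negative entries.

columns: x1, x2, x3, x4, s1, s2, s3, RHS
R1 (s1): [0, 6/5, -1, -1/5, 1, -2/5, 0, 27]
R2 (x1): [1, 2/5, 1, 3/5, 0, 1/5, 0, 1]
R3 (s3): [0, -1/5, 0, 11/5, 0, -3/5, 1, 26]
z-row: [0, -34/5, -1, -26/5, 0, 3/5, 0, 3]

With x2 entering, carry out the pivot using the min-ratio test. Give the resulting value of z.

Ratio test on column x2 — row 1: 27/(6/5) = 45/2; row 2: 1/(2/5) = 5/2; row 3: entry -1/5 ≤ 0. Minimum is 5/2 at row 2 (x1 leaves); pivot element 2/5.
Pivot on row 2; the z-row RHS becomes 3 − (-34/5)·(5/2) = 20.

20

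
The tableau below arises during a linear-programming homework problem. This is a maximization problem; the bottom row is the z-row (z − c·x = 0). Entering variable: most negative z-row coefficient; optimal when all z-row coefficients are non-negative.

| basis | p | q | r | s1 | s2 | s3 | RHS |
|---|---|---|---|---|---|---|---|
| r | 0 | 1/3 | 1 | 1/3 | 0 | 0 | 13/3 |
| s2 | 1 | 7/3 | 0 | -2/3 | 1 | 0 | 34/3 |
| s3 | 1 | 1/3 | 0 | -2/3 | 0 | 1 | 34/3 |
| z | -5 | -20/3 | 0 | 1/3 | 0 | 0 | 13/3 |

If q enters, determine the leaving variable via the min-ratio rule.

s2

Column q entries and ratios — r: (13/3)/(1/3) = 13; s2: (34/3)/(7/3) = 34/7; s3: (34/3)/(1/3) = 34.
Smallest ratio is 34/7 in the row of s2, so s2 leaves.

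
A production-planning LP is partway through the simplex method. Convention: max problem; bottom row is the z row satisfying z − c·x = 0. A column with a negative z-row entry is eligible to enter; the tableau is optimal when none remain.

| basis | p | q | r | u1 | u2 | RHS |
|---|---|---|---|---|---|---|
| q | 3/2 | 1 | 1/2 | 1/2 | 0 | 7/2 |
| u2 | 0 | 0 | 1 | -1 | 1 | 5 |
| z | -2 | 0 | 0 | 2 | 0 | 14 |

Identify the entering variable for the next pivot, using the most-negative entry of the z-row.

p

Negative z-row entries: p: -2.
The most negative is -2 in column p, so p enters.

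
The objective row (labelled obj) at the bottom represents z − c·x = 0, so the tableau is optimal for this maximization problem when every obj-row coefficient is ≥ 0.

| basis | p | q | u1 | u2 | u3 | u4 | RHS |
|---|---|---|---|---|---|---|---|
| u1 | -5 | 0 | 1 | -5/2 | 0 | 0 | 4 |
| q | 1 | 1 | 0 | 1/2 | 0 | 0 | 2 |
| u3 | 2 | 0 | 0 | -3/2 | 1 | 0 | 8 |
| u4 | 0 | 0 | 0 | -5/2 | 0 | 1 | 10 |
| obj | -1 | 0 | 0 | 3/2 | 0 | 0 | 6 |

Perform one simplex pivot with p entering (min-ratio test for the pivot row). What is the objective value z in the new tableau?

Ratio test on column p — row 1: entry -5 ≤ 0; row 2: 2/1 = 2; row 3: 8/2 = 4; row 4: entry 0 ≤ 0. Minimum is 2 at row 2 (q leaves); pivot element 1.
Pivot on row 2; the obj-row RHS becomes 6 − (-1)·2 = 8.

8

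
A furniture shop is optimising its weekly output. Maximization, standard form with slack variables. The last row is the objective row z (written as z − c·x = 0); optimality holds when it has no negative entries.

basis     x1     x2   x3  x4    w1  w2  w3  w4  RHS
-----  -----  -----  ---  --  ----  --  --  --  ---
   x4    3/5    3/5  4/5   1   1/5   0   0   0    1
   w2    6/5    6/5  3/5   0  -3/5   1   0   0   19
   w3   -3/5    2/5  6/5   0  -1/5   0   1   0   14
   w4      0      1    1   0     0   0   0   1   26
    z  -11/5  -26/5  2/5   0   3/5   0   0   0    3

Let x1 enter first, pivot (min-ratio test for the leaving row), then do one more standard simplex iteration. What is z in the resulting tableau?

Ratio test on column x1 — row 1: 1/(3/5) = 5/3; row 2: 19/(6/5) = 95/6; row 3: entry -3/5 ≤ 0; row 4: entry 0 ≤ 0. Minimum is 5/3 at row 1 (x4 leaves); pivot element 3/5.
Pivot on row 1; the z-row RHS becomes 3 − (-11/5)·(5/3) = 20/3.
Next entering variable (most negative z-row entry -3): x2.
Ratio test on column x2 — row 1: (5/3)/1 = 5/3; row 2: entry 0 ≤ 0; row 3: 15/1 = 15; row 4: 26/1 = 26. Minimum is 5/3 at row 1 (x1 leaves); pivot element 1.
After the second pivot the z-row RHS is 20/3 − (-3)·(5/3) = 35/3.

35/3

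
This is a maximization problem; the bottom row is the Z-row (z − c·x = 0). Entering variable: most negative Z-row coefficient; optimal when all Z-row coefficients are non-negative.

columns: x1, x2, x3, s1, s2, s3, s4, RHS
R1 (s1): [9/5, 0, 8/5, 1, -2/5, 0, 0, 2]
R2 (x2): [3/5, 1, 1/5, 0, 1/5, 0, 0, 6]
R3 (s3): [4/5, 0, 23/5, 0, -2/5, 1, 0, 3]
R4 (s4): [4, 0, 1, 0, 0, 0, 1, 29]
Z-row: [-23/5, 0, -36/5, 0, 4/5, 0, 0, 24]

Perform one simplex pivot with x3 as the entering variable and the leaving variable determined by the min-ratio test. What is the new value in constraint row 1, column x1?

Ratio test on column x3 — row 1: 2/(8/5) = 5/4; row 2: 6/(1/5) = 30; row 3: 3/(23/5) = 15/23; row 4: 29/1 = 29. Minimum is 15/23 at row 3 (s3 leaves); pivot element 23/5.
Divide row 3 by 23/5; eliminate column x3 from the other rows.
Row 1 update in column x1: 9/5 − (8/5)·(4/23) = 35/23.

35/23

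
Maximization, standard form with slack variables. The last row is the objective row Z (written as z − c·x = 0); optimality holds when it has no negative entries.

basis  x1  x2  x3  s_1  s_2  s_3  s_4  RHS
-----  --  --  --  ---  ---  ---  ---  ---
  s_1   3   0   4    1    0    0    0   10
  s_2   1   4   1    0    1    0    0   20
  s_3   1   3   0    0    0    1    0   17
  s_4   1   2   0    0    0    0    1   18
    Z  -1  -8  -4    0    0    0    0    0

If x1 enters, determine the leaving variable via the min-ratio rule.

Column x1 entries and ratios — s_1: 10/3 = 10/3; s_2: 20/1 = 20; s_3: 17/1 = 17; s_4: 18/1 = 18.
Smallest ratio is 10/3 in the row of s_1, so s_1 leaves.

s_1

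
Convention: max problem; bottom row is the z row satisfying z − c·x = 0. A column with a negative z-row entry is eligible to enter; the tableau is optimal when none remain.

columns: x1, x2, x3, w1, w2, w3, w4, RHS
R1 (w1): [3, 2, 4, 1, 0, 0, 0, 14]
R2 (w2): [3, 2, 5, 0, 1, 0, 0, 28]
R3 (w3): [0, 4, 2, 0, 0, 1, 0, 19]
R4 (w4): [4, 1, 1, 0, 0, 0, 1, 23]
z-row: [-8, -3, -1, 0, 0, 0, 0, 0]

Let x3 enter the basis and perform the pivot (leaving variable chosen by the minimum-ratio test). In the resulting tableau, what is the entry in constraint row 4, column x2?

Ratio test on column x3 — row 1: 14/4 = 7/2; row 2: 28/5 = 28/5; row 3: 19/2 = 19/2; row 4: 23/1 = 23. Minimum is 7/2 at row 1 (w1 leaves); pivot element 4.
Divide row 1 by 4; eliminate column x3 from the other rows.
Row 4 update in column x2: 1 − 1·(1/2) = 1/2.

1/2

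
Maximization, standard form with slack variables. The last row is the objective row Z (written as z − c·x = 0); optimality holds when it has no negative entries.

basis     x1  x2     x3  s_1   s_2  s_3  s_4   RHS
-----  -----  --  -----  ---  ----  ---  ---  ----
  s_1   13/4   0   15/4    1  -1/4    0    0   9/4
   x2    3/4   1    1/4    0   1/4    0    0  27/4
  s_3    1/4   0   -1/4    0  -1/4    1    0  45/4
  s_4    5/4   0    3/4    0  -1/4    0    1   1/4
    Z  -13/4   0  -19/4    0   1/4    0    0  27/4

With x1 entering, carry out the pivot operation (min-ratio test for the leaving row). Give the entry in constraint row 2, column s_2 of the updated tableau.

Ratio test on column x1 — row 1: (9/4)/(13/4) = 9/13; row 2: (27/4)/(3/4) = 9; row 3: (45/4)/(1/4) = 45; row 4: (1/4)/(5/4) = 1/5. Minimum is 1/5 at row 4 (s_4 leaves); pivot element 5/4.
Divide row 4 by 5/4; eliminate column x1 from the other rows.
Row 2 update in column s_2: 1/4 − (3/4)·(-1/5) = 2/5.

2/5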